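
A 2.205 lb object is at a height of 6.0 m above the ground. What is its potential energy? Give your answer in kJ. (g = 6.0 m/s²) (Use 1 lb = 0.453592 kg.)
Convert to SI: m = 1.00017 kg, h = 6.0 m
PE = mgh = (1.00017)(6.0)(6.0) = 36.0061 J = 0.03601 kJ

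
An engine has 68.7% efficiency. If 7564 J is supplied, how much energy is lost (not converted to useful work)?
W_lost = W_in(1 − η) = 7564·(1 − 0.687) = 2368 J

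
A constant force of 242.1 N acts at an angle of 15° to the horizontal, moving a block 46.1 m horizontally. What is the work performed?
W = F·d·cosθ = (242.1)(46.1)cos(15°) = 10780 J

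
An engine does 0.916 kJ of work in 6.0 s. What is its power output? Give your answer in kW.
Convert to SI: W = 916.0 J, t = 6.0 s
P = W/t = 916.0/6.0 = 152.667 W = 0.1527 kW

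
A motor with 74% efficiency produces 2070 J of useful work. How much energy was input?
W_in = W_out/η = 2070/0.74 = 2797 J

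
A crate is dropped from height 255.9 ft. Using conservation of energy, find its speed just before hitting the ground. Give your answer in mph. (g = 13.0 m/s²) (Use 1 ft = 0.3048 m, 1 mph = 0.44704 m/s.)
Convert to SI: h = 77.9983 m
mgh = ½mv² ⇒ v = √(2gh) = √(2·13.0·77.9983) = 45.0328 m/s = 100.7 mph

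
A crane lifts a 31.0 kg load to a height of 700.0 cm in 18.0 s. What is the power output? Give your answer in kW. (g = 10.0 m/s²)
Convert to SI: m = 31.0 kg, h = 7.0 m, t = 18.0 s
P = mgh/t = (31.0)(10.0)(7.0)/18.0 = 120.556 W = 0.1206 kW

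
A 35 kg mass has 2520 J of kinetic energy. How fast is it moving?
v = √(2·KE/m) = √(2·2520/35) = 12.0 m/s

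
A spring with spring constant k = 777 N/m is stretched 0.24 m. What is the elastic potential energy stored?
PE = ½kx² = ½(777)(0.24)² = 22.38 J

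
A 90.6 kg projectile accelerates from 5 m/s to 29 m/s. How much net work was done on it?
W = ΔKE = ½m(v₂² − v₁²) = ½(90.6)(29² − 5²) = 36964.8 J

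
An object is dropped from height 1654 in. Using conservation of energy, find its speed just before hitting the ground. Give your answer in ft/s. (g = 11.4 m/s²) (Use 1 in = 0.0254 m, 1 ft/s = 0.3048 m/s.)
Convert to SI: h = 42.0116 m
mgh = ½mv² ⇒ v = √(2gh) = √(2·11.4·42.0116) = 30.9494 m/s = 101.5 ft/s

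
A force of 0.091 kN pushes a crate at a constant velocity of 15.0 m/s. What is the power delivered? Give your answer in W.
Convert to SI: F = 91.0 N, v = 15.0 m/s
P = Fv = (91.0)(15.0) = 1365 W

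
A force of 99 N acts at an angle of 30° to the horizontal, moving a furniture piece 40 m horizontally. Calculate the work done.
W = F·d·cosθ = (99)(40)cos(30°) = 3429 J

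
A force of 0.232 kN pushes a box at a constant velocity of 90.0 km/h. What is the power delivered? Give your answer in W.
Convert to SI: F = 232.0 N, v = 25.0 m/s
P = Fv = (232.0)(25.0) = 5800 W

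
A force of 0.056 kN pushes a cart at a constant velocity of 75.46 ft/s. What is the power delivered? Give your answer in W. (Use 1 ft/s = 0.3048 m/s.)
Convert to SI: F = 56.0 N, v = 23.0002 m/s
P = Fv = (56.0)(23.0002) = 1288 W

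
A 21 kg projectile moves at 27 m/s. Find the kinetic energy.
KE = ½mv² = ½(21)(27)² = 7654.5 J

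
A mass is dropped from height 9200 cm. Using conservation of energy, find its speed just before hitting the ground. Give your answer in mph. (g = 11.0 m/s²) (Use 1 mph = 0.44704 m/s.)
Convert to SI: h = 92.0 m
mgh = ½mv² ⇒ v = √(2gh) = √(2·11.0·92.0) = 44.9889 m/s = 100.6 mph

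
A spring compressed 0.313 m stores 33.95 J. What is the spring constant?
k = 2·PE/x² = 2·33.95/(0.313)² = 693.1 N/m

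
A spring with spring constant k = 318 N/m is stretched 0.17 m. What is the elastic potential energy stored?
PE = ½kx² = ½(318)(0.17)² = 4.595 J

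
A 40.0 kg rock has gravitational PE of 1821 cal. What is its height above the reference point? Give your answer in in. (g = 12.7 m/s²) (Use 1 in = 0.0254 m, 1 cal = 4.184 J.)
Convert to SI: m = 40.0 kg, PE = 7619.06 J
h = PE/(mg) = 7619.06/(40.0·12.7) = 14.9982 m = 590.5 in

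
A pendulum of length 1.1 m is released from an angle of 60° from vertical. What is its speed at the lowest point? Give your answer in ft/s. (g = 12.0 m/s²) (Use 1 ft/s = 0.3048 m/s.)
h = L(1 − cosθ) = 1.1(1 − cos60°) = 0.55 m
v = √(2gh) = √(2·12.0·0.55) = 3.63318 m/s = 11.92 ft/s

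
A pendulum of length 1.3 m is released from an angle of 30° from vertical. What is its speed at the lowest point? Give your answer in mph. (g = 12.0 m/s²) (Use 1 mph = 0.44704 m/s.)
h = L(1 − cosθ) = 1.3(1 − cos30°) = 0.174167 m
v = √(2gh) = √(2·12.0·0.174167) = 2.04451 m/s = 4.573 mph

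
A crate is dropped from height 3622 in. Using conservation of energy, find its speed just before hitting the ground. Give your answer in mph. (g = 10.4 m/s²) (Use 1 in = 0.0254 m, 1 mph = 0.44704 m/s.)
Convert to SI: h = 91.9988 m
mgh = ½mv² ⇒ v = √(2gh) = √(2·10.4·91.9988) = 43.7444 m/s = 97.85 mph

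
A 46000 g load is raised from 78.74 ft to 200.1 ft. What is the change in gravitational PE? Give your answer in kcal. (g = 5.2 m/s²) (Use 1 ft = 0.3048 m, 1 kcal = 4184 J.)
Convert to SI: m = 46.0 kg, Δh = 36.9905 m
ΔPE = mgΔh = (46.0)(5.2)(36.9905) = 8848.13 J = 2.115 kcal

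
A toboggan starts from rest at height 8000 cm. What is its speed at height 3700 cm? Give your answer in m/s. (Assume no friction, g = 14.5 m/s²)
Convert to SI: h₁−h₂ = 43.0 m
mgh₁ = mgh₂ + ½mv² ⇒ v = √(2g(h₁−h₂)) = √(2·14.5·43.0) = 35.31 m/s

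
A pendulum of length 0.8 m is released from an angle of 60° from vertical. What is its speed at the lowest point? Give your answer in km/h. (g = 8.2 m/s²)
h = L(1 − cosθ) = 0.8(1 − cos60°) = 0.4 m
v = √(2gh) = √(2·8.2·0.4) = 2.5612497 m/s = 9.22 km/h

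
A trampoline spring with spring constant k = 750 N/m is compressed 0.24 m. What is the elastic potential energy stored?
PE = ½kx² = ½(750)(0.24)² = 21.6 J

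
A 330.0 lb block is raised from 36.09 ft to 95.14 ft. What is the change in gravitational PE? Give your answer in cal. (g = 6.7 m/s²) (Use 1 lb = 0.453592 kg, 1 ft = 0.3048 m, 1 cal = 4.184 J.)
Convert to SI: m = 149.685 kg, Δh = 17.9984 m
ΔPE = mgΔh = (149.685)(6.7)(17.9984) = 18050.5 J = 4314 cal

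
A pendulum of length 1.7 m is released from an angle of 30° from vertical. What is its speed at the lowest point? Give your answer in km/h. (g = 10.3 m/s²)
h = L(1 − cosθ) = 1.7(1 − cos30°) = 0.227757 m
v = √(2gh) = √(2·10.3·0.227757) = 2.16605 m/s = 7.798 km/h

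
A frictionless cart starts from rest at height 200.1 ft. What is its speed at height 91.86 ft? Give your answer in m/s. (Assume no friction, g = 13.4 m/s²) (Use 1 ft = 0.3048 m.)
Convert to SI: h₁−h₂ = 32.9916 m
mgh₁ = mgh₂ + ½mv² ⇒ v = √(2g(h₁−h₂)) = √(2·13.4·32.9916) = 29.74 m/s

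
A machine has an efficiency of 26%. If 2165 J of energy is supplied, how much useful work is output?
W_out = η·W_in = 0.26·2165 = 562.9 J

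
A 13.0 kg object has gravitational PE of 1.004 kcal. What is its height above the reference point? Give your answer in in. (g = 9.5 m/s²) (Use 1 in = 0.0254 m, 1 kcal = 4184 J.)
Convert to SI: m = 13.0 kg, PE = 4200.74 J
h = PE/(mg) = 4200.74/(13.0·9.5) = 34.0141 m = 1339 in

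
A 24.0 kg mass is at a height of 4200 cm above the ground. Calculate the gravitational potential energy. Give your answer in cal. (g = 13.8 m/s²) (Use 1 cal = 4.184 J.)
Convert to SI: m = 24.0 kg, h = 42.0 m
PE = mgh = (24.0)(13.8)(42.0) = 13910.4 J = 3325 cal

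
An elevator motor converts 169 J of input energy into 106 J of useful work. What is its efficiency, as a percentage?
η = W_out/W_in = 106/169 = 62.72%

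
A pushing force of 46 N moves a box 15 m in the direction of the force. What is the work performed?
W = F·d = (46)(15) = 690.0 J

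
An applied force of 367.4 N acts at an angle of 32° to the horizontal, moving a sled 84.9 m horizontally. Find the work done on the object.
W = F·d·cosθ = (367.4)(84.9)cos(32°) = 26450 J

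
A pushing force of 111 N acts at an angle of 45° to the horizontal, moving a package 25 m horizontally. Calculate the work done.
W = F·d·cosθ = (111)(25)cos(45°) = 1962 J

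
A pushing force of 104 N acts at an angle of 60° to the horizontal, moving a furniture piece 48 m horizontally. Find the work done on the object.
W = F·d·cosθ = (104)(48)cos(60°) = 2496 J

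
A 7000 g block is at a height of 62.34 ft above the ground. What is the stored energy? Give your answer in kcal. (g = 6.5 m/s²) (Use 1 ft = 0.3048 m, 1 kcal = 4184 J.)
Convert to SI: m = 7.0 kg, h = 19.0012 m
PE = mgh = (7.0)(6.5)(19.0012) = 864.556 J = 0.2066 kcal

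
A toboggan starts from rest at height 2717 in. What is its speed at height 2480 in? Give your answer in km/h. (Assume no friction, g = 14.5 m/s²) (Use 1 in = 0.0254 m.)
Convert to SI: h₁−h₂ = 6.0198 m
mgh₁ = mgh₂ + ½mv² ⇒ v = √(2g(h₁−h₂)) = √(2·14.5·6.0198) = 13.2127 m/s = 47.57 km/h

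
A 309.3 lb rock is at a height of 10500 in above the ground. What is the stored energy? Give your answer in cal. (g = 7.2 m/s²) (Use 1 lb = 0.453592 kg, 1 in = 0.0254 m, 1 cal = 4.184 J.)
Convert to SI: m = 140.296 kg, h = 266.7 m
PE = mgh = (140.296)(7.2)(266.7) = 269402 J = 64390 cal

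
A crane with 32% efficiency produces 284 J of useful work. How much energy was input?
W_in = W_out/η = 284/0.32 = 887.5 J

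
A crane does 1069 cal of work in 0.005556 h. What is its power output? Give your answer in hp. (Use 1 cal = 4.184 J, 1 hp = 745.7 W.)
Convert to SI: W = 4472.7 J, t = 20.0016 s
P = W/t = 4472.7/20.0016 = 223.617 W = 0.2999 hp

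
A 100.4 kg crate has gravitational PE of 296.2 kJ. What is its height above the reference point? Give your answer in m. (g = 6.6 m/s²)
Convert to SI: m = 100.4 kg, PE = 296200 J
h = PE/(mg) = 296200/(100.4·6.6) = 447.0 m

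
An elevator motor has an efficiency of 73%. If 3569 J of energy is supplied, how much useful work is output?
W_out = η·W_in = 0.73·3569 = 2605.37 J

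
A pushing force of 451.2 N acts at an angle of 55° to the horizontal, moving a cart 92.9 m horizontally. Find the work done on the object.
W = F·d·cosθ = (451.2)(92.9)cos(55°) = 24040 J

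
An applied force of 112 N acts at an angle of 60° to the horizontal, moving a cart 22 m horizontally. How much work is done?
W = F·d·cosθ = (112)(22)cos(60°) = 1232 J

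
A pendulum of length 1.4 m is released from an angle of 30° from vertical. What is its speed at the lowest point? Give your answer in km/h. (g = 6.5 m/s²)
h = L(1 − cosθ) = 1.4(1 − cos30°) = 0.187564 m
v = √(2gh) = √(2·6.5·0.187564) = 1.56152 m/s = 5.621 km/h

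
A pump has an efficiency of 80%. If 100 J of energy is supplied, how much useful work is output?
W_out = η·W_in = 0.8·100 = 80.0 J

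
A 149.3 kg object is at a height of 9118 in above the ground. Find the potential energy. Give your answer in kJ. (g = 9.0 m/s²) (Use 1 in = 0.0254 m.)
Convert to SI: m = 149.3 kg, h = 231.597 m
PE = mgh = (149.3)(9.0)(231.597) = 311197 J = 311.2 kJ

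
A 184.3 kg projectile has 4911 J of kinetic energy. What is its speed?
v = √(2·KE/m) = √(2·4911/184.3) = 7.3 m/s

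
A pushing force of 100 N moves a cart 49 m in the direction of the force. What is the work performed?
W = F·d = (100)(49) = 4900 J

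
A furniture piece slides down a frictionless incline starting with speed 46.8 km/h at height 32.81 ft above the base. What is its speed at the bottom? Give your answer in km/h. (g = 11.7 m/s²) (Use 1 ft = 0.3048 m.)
Convert to SI: v₀ = 13.0 m/s, h = 10.0005 m
½mv₀² + mgh = ½mv² ⇒ v = √(v₀² + 2gh) = √(13.0² + 2·11.7·10.0005) = 20.0751 m/s = 72.27 km/h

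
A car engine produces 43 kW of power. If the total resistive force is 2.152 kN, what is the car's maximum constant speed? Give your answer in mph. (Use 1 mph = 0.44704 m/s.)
Convert to SI: F = 2152.0 N
P = Fv ⇒ v = P/F = 43000 W/2152.0 N = 19.9814 m/s = 44.7 mph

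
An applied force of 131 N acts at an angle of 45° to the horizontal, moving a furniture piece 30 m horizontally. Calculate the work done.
W = F·d·cosθ = (131)(30)cos(45°) = 2779 J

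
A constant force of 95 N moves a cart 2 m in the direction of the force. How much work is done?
W = F·d = (95)(2) = 190.0 J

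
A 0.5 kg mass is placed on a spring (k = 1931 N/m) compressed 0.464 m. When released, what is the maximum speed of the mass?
½kx² = ½mv² ⇒ v = x√(k/m) = (0.464)√(1931/0.5) = 28.84 m/s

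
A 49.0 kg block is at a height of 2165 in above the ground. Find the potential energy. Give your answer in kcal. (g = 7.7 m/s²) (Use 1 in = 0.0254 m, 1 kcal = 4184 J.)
Convert to SI: m = 49.0 kg, h = 54.991 m
PE = mgh = (49.0)(7.7)(54.991) = 20748.1 J = 4.959 kcal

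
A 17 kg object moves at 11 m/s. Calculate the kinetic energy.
KE = ½mv² = ½(17)(11)² = 1028.5 J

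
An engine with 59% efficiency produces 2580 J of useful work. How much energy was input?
W_in = W_out/η = 2580/0.59 = 4373 J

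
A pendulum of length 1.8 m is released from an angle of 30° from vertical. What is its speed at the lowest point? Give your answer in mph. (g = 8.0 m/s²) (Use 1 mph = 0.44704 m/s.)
h = L(1 − cosθ) = 1.8(1 − cos30°) = 0.241154 m
v = √(2gh) = √(2·8.0·0.241154) = 1.9643 m/s = 4.394 mph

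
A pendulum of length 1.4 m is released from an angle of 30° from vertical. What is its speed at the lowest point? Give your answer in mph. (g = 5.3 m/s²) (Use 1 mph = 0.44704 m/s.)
h = L(1 − cosθ) = 1.4(1 − cos30°) = 0.187564 m
v = √(2gh) = √(2·5.3·0.187564) = 1.41003 m/s = 3.154 mph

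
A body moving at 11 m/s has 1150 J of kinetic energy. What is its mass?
m = 2·KE/v² = 2·1150/(11)² = 19.01 kg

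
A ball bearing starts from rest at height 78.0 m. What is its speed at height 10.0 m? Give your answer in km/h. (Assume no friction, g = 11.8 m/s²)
mgh₁ = mgh₂ + ½mv² ⇒ v = √(2g(h₁−h₂)) = √(2·11.8·68.0) = 40.06 m/s = 144.2 km/h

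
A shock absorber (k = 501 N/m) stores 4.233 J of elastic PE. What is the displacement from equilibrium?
x = √(2·PE/k) = √(2·4.233/501) = 0.13 m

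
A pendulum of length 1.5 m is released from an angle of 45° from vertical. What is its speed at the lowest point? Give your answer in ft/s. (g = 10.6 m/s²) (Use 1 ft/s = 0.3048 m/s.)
h = L(1 − cosθ) = 1.5(1 − cos45°) = 0.43934 m
v = √(2gh) = √(2·10.6·0.43934) = 3.05189 m/s = 10.01 ft/s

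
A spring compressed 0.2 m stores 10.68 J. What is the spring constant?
k = 2·PE/x² = 2·10.68/(0.2)² = 534.0 N/m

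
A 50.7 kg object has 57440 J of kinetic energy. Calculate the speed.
v = √(2·KE/m) = √(2·57440/50.7) = 47.6 m/s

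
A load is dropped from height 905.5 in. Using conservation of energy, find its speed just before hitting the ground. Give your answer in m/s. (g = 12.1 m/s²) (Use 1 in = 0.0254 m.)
Convert to SI: h = 22.9997 m
mgh = ½mv² ⇒ v = √(2gh) = √(2·12.1·22.9997) = 23.59 m/s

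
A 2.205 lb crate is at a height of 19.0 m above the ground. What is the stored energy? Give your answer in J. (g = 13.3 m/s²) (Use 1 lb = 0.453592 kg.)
Convert to SI: m = 1.00017 kg, h = 19.0 m
PE = mgh = (1.00017)(13.3)(19.0) = 252.7 J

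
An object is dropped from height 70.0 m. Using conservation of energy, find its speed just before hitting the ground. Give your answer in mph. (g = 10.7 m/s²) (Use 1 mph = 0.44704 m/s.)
mgh = ½mv² ⇒ v = √(2gh) = √(2·10.7·70.0) = 38.704 m/s = 86.58 mph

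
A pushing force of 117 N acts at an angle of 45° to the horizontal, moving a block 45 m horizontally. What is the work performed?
W = F·d·cosθ = (117)(45)cos(45°) = 3723 J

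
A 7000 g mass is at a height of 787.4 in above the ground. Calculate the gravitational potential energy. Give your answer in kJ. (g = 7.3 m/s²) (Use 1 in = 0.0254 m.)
Convert to SI: m = 7.0 kg, h = 20.0 m
PE = mgh = (7.0)(7.3)(20.0) = 1022.0 J = 1.022 kJ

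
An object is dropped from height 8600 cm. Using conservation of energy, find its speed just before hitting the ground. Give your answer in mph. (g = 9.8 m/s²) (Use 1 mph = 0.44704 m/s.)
Convert to SI: h = 86.0 m
mgh = ½mv² ⇒ v = √(2gh) = √(2·9.8·86.0) = 41.0561 m/s = 91.84 mph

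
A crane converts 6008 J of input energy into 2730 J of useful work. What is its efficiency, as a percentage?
η = W_out/W_in = 2730/6008 = 45.44%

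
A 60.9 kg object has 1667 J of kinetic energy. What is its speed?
v = √(2·KE/m) = √(2·1667/60.9) = 7.399 m/s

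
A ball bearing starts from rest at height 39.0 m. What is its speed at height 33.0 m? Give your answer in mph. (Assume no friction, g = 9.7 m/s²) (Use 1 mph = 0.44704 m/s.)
mgh₁ = mgh₂ + ½mv² ⇒ v = √(2g(h₁−h₂)) = √(2·9.7·6.0) = 10.7889 m/s = 24.13 mph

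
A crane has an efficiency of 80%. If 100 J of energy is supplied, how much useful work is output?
W_out = η·W_in = 0.8·100 = 80.0 J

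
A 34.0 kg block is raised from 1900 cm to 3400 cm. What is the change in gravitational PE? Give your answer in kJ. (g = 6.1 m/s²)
Convert to SI: m = 34.0 kg, Δh = 15.0 m
ΔPE = mgΔh = (34.0)(6.1)(15.0) = 3111.0 J = 3.111 kJ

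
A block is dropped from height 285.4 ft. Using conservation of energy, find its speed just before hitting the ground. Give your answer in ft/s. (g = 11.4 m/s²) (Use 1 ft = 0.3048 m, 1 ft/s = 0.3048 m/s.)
Convert to SI: h = 86.9899 m
mgh = ½mv² ⇒ v = √(2gh) = √(2·11.4·86.9899) = 44.535 m/s = 146.1 ft/s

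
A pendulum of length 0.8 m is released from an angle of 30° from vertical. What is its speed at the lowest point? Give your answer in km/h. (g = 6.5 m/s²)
h = L(1 − cosθ) = 0.8(1 − cos30°) = 0.10718 m
v = √(2gh) = √(2·6.5·0.10718) = 1.1804 m/s = 4.249 km/h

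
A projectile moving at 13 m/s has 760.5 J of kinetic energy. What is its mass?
m = 2·KE/v² = 2·760.5/(13)² = 9.0 kg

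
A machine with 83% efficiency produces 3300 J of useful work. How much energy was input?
W_in = W_out/η = 3300/0.83 = 3976 J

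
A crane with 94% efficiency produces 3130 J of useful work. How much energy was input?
W_in = W_out/η = 3130/0.94 = 3330 J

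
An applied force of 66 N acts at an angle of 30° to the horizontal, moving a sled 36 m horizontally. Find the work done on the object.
W = F·d·cosθ = (66)(36)cos(30°) = 2058 J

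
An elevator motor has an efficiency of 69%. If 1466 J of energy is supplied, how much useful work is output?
W_out = η·W_in = 0.69·1466 = 1011.54 J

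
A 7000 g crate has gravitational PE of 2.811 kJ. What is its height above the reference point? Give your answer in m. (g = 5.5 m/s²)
Convert to SI: m = 7.0 kg, PE = 2811.0 J
h = PE/(mg) = 2811.0/(7.0·5.5) = 73.01 m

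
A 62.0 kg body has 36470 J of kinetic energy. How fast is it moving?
v = √(2·KE/m) = √(2·36470/62.0) = 34.3 m/s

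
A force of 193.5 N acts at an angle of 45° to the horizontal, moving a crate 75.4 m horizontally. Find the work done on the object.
W = F·d·cosθ = (193.5)(75.4)cos(45°) = 10320 J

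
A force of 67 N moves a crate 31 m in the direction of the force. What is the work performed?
W = F·d = (67)(31) = 2077 J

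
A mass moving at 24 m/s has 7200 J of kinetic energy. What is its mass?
m = 2·KE/v² = 2·7200/(24)² = 25.0 kg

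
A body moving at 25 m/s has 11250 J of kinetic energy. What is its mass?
m = 2·KE/v² = 2·11250/(25)² = 36.0 kg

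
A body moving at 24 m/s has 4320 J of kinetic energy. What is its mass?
m = 2·KE/v² = 2·4320/(24)² = 15.0 kg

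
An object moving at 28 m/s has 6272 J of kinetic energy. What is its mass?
m = 2·KE/v² = 2·6272/(28)² = 16.0 kg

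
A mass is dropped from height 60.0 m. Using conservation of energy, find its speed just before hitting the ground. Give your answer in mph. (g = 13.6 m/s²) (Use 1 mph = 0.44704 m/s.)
mgh = ½mv² ⇒ v = √(2gh) = √(2·13.6·60.0) = 40.398 m/s = 90.37 mph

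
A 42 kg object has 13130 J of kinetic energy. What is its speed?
v = √(2·KE/m) = √(2·13130/42) = 25.0 m/s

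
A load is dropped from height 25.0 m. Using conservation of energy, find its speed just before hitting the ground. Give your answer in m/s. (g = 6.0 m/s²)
mgh = ½mv² ⇒ v = √(2gh) = √(2·6.0·25.0) = 17.32 m/s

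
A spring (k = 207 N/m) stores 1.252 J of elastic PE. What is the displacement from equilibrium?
x = √(2·PE/k) = √(2·1.252/207) = 0.11 m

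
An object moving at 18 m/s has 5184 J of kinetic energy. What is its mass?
m = 2·KE/v² = 2·5184/(18)² = 32.0 kg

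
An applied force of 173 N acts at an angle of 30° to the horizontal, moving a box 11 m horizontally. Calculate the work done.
W = F·d·cosθ = (173)(11)cos(30°) = 1648 J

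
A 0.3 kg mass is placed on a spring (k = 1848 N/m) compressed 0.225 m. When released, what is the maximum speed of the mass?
½kx² = ½mv² ⇒ v = x√(k/m) = (0.225)√(1848/0.3) = 17.66 m/s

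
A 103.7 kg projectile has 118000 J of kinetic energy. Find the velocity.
v = √(2·KE/m) = √(2·118000/103.7) = 47.71 m/s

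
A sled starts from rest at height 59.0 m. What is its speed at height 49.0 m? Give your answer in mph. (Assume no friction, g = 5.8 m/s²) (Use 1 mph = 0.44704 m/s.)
mgh₁ = mgh₂ + ½mv² ⇒ v = √(2g(h₁−h₂)) = √(2·5.8·10.0) = 10.7703 m/s = 24.09 mph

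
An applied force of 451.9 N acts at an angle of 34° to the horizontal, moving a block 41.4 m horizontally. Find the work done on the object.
W = F·d·cosθ = (451.9)(41.4)cos(34°) = 15510 J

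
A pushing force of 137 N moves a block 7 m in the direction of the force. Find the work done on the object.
W = F·d = (137)(7) = 959.0 J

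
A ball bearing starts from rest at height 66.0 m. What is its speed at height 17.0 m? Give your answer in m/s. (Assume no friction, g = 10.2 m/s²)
mgh₁ = mgh₂ + ½mv² ⇒ v = √(2g(h₁−h₂)) = √(2·10.2·49.0) = 31.62 m/s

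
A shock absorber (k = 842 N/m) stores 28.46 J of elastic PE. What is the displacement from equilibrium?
x = √(2·PE/k) = √(2·28.46/842) = 0.26 m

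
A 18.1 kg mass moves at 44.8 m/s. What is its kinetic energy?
KE = ½mv² = ½(18.1)(44.8)² = 18160 J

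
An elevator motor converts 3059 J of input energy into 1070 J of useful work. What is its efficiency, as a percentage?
η = W_out/W_in = 1070/3059 = 34.98%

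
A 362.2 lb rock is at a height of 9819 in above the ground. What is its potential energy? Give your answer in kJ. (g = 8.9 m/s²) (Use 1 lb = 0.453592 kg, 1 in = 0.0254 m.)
Convert to SI: m = 164.291 kg, h = 249.403 m
PE = mgh = (164.291)(8.9)(249.403) = 364674 J = 364.7 kJ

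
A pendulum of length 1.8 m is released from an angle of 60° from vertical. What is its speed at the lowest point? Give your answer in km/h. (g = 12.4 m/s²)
h = L(1 − cosθ) = 1.8(1 − cos60°) = 0.9 m
v = √(2gh) = √(2·12.4·0.9) = 4.7244 m/s = 17.01 km/h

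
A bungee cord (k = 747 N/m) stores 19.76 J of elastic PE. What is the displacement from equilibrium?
x = √(2·PE/k) = √(2·19.76/747) = 0.23 m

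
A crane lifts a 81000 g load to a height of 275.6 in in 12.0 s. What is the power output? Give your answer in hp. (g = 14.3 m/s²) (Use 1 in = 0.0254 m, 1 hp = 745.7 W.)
Convert to SI: m = 81.0 kg, h = 7.00024 m, t = 12.0 s
P = mgh/t = (81.0)(14.3)(7.00024)/12.0 = 675.698 W = 0.9061 hp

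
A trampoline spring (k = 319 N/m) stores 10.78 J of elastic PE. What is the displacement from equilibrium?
x = √(2·PE/k) = √(2·10.78/319) = 0.26 m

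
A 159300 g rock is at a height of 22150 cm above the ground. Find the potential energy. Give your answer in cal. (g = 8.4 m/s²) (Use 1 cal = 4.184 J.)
Convert to SI: m = 159.3 kg, h = 221.5 m
PE = mgh = (159.3)(8.4)(221.5) = 296394 J = 70840 cal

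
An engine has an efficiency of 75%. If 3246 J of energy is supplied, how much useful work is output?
W_out = η·W_in = 0.75·3246 = 2434.5 J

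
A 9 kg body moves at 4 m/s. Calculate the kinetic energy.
KE = ½mv² = ½(9)(4)² = 72.0 J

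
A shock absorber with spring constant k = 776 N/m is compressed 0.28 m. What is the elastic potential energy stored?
PE = ½kx² = ½(776)(0.28)² = 30.42 J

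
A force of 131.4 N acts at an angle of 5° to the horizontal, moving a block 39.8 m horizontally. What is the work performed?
W = F·d·cosθ = (131.4)(39.8)cos(5°) = 5210 J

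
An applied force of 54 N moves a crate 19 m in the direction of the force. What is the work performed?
W = F·d = (54)(19) = 1026 J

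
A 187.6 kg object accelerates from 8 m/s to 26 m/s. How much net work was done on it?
W = ΔKE = ½m(v₂² − v₁²) = ½(187.6)(26² − 8²) = 57405.6 J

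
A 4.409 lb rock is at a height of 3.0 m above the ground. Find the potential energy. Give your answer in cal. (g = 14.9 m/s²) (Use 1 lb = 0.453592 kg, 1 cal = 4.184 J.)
Convert to SI: m = 1.99989 kg, h = 3.0 m
PE = mgh = (1.99989)(14.9)(3.0) = 89.395 J = 21.37 cal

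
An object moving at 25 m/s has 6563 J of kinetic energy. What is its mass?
m = 2·KE/v² = 2·6563/(25)² = 21.0 kg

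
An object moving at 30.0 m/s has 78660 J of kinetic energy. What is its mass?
m = 2·KE/v² = 2·78660/(30.0)² = 174.8 kg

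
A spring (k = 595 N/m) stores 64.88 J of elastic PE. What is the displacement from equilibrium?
x = √(2·PE/k) = √(2·64.88/595) = 0.467 m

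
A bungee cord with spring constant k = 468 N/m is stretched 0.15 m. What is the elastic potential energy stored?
PE = ½kx² = ½(468)(0.15)² = 5.265 J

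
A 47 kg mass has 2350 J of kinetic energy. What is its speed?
v = √(2·KE/m) = √(2·2350/47) = 10.0 m/s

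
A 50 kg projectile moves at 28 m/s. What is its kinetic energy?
KE = ½mv² = ½(50)(28)² = 19600.0 J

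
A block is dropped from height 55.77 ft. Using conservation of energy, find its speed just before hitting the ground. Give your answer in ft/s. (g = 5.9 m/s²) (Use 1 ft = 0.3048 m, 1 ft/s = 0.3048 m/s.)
Convert to SI: h = 16.9987 m
mgh = ½mv² ⇒ v = √(2gh) = √(2·5.9·16.9987) = 14.1628 m/s = 46.47 ft/s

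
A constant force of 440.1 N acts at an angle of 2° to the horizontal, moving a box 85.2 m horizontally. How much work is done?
W = F·d·cosθ = (440.1)(85.2)cos(2°) = 37470 J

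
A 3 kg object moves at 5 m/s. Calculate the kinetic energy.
KE = ½mv² = ½(3)(5)² = 37.5 J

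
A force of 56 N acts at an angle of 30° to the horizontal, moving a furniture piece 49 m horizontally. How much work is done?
W = F·d·cosθ = (56)(49)cos(30°) = 2376 J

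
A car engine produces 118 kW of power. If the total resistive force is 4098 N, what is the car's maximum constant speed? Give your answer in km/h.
P = Fv ⇒ v = P/F = 118000 W/4098.0 N = 28.7945 m/s = 103.7 km/h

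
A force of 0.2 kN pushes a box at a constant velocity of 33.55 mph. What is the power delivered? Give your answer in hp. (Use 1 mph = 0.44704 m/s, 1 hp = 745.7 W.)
Convert to SI: F = 200.0 N, v = 14.9982 m/s
P = Fv = (200.0)(14.9982) = 2999.64 W = 4.023 hp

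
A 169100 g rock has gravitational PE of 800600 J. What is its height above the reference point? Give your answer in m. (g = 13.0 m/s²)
Convert to SI: m = 169.1 kg, PE = 800600 J
h = PE/(mg) = 800600/(169.1·13.0) = 364.2 m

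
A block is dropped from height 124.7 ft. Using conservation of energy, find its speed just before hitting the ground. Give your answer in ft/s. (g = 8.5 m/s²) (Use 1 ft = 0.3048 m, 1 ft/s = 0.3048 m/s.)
Convert to SI: h = 38.0086 m
mgh = ½mv² ⇒ v = √(2gh) = √(2·8.5·38.0086) = 25.4194 m/s = 83.4 ft/s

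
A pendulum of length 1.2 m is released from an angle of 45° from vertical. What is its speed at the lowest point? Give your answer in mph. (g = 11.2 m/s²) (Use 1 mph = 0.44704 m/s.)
h = L(1 − cosθ) = 1.2(1 − cos45°) = 0.351472 m
v = √(2gh) = √(2·11.2·0.351472) = 2.80588 m/s = 6.277 mph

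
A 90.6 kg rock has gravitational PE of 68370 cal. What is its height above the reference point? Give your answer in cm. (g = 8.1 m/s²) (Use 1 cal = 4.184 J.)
Convert to SI: m = 90.6 kg, PE = 286060 J
h = PE/(mg) = 286060/(90.6·8.1) = 389.802 m = 38980 cm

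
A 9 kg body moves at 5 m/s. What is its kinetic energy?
KE = ½mv² = ½(9)(5)² = 112.5 J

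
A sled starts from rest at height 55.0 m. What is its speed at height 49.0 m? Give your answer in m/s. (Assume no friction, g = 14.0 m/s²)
mgh₁ = mgh₂ + ½mv² ⇒ v = √(2g(h₁−h₂)) = √(2·14.0·6.0) = 12.96 m/s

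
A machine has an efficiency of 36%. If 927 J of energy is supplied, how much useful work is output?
W_out = η·W_in = 0.36·927 = 333.72 J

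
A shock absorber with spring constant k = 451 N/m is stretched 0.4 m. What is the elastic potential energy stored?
PE = ½kx² = ½(451)(0.4)² = 36.08 J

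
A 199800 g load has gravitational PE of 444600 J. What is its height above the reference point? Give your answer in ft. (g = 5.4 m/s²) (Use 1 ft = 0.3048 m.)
Convert to SI: m = 199.8 kg, PE = 444600 J
h = PE/(mg) = 444600/(199.8·5.4) = 412.079 m = 1352 ft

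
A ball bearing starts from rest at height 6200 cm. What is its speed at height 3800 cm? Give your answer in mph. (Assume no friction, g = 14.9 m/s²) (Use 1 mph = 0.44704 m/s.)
Convert to SI: h₁−h₂ = 24.0 m
mgh₁ = mgh₂ + ½mv² ⇒ v = √(2g(h₁−h₂)) = √(2·14.9·24.0) = 26.7432 m/s = 59.82 mph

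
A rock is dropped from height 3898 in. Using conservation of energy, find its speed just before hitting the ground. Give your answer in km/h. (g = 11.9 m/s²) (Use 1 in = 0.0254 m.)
Convert to SI: h = 99.0092 m
mgh = ½mv² ⇒ v = √(2gh) = √(2·11.9·99.0092) = 48.543 m/s = 174.8 km/h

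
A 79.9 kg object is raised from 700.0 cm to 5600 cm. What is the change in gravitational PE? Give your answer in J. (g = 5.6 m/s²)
Convert to SI: m = 79.9 kg, Δh = 49.0 m
ΔPE = mgΔh = (79.9)(5.6)(49.0) = 21920 J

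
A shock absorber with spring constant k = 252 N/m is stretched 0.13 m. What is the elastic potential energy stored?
PE = ½kx² = ½(252)(0.13)² = 2.129 J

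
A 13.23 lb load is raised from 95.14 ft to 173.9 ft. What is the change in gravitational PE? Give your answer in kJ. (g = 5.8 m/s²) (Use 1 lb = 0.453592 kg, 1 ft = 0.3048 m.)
Convert to SI: m = 6.00102 kg, Δh = 24.006 m
ΔPE = mgΔh = (6.00102)(5.8)(24.006) = 835.553 J = 0.8356 kJ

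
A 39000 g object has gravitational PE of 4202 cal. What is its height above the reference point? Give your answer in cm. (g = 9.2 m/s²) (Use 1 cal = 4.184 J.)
Convert to SI: m = 39.0 kg, PE = 17581.2 J
h = PE/(mg) = 17581.2/(39.0·9.2) = 48.9999 m = 4900 cm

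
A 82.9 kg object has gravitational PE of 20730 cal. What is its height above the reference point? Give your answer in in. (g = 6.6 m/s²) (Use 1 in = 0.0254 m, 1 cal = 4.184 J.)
Convert to SI: m = 82.9 kg, PE = 86734.3 J
h = PE/(mg) = 86734.3/(82.9·6.6) = 158.523 m = 6241 in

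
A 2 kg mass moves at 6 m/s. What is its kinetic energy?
KE = ½mv² = ½(2)(6)² = 36.0 J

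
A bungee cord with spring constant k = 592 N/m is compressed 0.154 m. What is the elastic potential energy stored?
PE = ½kx² = ½(592)(0.154)² = 7.02 J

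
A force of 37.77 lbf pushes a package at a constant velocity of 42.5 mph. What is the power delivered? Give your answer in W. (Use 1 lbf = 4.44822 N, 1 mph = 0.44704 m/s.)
Convert to SI: F = 168.009 N, v = 18.9992 m/s
P = Fv = (168.009)(18.9992) = 3192 W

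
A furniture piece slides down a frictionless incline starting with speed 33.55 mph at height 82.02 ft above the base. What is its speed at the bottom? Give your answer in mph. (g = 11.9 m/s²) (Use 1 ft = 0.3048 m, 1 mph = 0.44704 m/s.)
Convert to SI: v₀ = 14.9982 m/s, h = 24.9997 m
½mv₀² + mgh = ½mv² ⇒ v = √(v₀² + 2gh) = √(14.9982² + 2·11.9·24.9997) = 28.6346 m/s = 64.05 mph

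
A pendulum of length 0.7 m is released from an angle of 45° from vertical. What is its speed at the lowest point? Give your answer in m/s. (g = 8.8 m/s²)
h = L(1 − cosθ) = 0.7(1 − cos45°) = 0.205025 m
v = √(2gh) = √(2·8.8·0.205025) = 1.9 m/s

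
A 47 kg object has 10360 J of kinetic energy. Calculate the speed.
v = √(2·KE/m) = √(2·10360/47) = 21.0 m/s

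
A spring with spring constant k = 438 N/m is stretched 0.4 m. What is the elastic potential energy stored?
PE = ½kx² = ½(438)(0.4)² = 35.04 J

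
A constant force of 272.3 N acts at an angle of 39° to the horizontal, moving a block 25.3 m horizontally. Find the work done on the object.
W = F·d·cosθ = (272.3)(25.3)cos(39°) = 5354 J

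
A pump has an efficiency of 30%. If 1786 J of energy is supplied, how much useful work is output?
W_out = η·W_in = 0.3·1786 = 535.8 J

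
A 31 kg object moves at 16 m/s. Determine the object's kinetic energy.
KE = ½mv² = ½(31)(16)² = 3968.0 J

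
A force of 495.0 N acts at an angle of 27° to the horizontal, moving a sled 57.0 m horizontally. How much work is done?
W = F·d·cosθ = (495.0)(57.0)cos(27°) = 25140 J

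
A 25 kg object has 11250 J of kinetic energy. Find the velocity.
v = √(2·KE/m) = √(2·11250/25) = 30.0 m/s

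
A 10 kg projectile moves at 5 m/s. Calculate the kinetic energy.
KE = ½mv² = ½(10)(5)² = 125.0 J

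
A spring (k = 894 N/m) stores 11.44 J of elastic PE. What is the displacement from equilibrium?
x = √(2·PE/k) = √(2·11.44/894) = 0.16 m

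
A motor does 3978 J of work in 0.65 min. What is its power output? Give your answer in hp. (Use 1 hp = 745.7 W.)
Convert to SI: W = 3978.0 J, t = 39.0 s
P = W/t = 3978.0/39.0 = 102.0 W = 0.1368 hp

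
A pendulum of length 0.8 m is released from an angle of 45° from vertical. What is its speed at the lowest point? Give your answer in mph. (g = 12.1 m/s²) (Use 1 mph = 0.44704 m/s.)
h = L(1 − cosθ) = 0.8(1 − cos45°) = 0.234315 m
v = √(2gh) = √(2·12.1·0.234315) = 2.38126 m/s = 5.327 mph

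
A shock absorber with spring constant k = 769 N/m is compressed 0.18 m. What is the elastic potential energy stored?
PE = ½kx² = ½(769)(0.18)² = 12.46 J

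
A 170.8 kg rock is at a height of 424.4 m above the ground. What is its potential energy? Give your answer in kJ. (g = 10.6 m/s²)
PE = mgh = (170.8)(10.6)(424.4) = 768368 J = 768.4 kJ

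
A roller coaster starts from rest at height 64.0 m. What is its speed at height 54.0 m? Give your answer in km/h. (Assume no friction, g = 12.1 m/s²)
mgh₁ = mgh₂ + ½mv² ⇒ v = √(2g(h₁−h₂)) = √(2·12.1·10.0) = 15.5563 m/s = 56.0 km/h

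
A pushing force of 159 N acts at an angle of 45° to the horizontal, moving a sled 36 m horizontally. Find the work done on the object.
W = F·d·cosθ = (159)(36)cos(45°) = 4047 J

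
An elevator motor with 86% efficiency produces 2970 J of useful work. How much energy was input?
W_in = W_out/η = 2970/0.86 = 3453 J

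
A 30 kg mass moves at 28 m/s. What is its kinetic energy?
KE = ½mv² = ½(30)(28)² = 11760.0 J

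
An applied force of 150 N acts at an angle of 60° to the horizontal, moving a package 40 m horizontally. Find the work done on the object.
W = F·d·cosθ = (150)(40)cos(60°) = 3000 J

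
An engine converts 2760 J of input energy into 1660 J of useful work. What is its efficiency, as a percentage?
η = W_out/W_in = 1660/2760 = 60.14%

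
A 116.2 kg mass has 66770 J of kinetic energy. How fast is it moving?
v = √(2·KE/m) = √(2·66770/116.2) = 33.9 m/s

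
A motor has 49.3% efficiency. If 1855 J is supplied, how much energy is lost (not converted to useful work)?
W_lost = W_in(1 − η) = 1855·(1 − 0.493) = 940.5 J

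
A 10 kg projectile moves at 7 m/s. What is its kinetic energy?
KE = ½mv² = ½(10)(7)² = 245.0 J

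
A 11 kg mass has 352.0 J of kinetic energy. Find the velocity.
v = √(2·KE/m) = √(2·352.0/11) = 8.0 m/s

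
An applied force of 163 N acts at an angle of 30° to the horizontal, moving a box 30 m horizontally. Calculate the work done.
W = F·d·cosθ = (163)(30)cos(30°) = 4235 J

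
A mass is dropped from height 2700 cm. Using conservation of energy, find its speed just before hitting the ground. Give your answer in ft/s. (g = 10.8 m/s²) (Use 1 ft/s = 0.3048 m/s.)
Convert to SI: h = 27.0 m
mgh = ½mv² ⇒ v = √(2gh) = √(2·10.8·27.0) = 24.1495 m/s = 79.23 ft/s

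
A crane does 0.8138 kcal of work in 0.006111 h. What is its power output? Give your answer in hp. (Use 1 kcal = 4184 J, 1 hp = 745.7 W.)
Convert to SI: W = 3404.94 J, t = 21.9996 s
P = W/t = 3404.94/21.9996 = 154.773 W = 0.2076 hp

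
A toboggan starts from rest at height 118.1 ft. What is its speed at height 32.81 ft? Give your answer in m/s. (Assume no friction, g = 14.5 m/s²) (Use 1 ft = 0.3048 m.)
Convert to SI: h₁−h₂ = 25.9964 m
mgh₁ = mgh₂ + ½mv² ⇒ v = √(2g(h₁−h₂)) = √(2·14.5·25.9964) = 27.46 m/s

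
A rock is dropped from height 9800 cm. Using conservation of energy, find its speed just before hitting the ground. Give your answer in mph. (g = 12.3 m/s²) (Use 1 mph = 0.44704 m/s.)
Convert to SI: h = 98.0 m
mgh = ½mv² ⇒ v = √(2gh) = √(2·12.3·98.0) = 49.0999 m/s = 109.8 mph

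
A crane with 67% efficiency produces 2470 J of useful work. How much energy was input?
W_in = W_out/η = 2470/0.67 = 3687 J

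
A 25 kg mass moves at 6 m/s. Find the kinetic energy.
KE = ½mv² = ½(25)(6)² = 450.0 J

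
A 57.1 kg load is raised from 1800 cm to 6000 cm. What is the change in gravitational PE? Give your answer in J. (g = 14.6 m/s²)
Convert to SI: m = 57.1 kg, Δh = 42.0 m
ΔPE = mgΔh = (57.1)(14.6)(42.0) = 35010 J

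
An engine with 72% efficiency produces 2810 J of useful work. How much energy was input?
W_in = W_out/η = 2810/0.72 = 3903 J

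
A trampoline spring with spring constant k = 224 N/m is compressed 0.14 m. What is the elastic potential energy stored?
PE = ½kx² = ½(224)(0.14)² = 2.195 J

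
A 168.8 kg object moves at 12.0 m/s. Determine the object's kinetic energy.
KE = ½mv² = ½(168.8)(12.0)² = 12150 J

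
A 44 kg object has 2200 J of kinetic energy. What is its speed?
v = √(2·KE/m) = √(2·2200/44) = 10.0 m/s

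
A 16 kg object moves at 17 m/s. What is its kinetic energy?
KE = ½mv² = ½(16)(17)² = 2312.0 J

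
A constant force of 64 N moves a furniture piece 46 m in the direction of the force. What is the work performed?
W = F·d = (64)(46) = 2944 J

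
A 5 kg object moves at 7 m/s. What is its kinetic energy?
KE = ½mv² = ½(5)(7)² = 122.5 J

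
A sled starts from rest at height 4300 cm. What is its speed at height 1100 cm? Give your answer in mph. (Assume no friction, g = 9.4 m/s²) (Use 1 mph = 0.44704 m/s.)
Convert to SI: h₁−h₂ = 32.0 m
mgh₁ = mgh₂ + ½mv² ⇒ v = √(2g(h₁−h₂)) = √(2·9.4·32.0) = 24.5275 m/s = 54.87 mph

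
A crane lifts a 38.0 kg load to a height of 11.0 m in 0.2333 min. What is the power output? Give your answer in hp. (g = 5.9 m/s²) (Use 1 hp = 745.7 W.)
Convert to SI: m = 38.0 kg, h = 11.0 m, t = 13.998 s
P = mgh/t = (38.0)(5.9)(11.0)/13.998 = 176.182 W = 0.2363 hp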